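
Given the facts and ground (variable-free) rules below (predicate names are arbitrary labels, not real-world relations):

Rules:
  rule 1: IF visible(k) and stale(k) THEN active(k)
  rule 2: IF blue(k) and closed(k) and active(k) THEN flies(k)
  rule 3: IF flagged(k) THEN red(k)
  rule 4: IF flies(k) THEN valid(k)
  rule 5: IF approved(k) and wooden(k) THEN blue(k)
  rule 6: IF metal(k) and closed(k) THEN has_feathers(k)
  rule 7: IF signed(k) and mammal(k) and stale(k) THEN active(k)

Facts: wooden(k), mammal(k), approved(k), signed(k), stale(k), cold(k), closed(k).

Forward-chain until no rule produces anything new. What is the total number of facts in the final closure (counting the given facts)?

Round 1: rule 5 [IF approved(k) and wooden(k) THEN blue(k)]; rule 7 [IF signed(k) and mammal(k) and stale(k) THEN active(k)]. New: blue(k), active(k).
Round 2: rule 2 [IF blue(k) and closed(k) and active(k) THEN flies(k)]. New: flies(k).
Round 3: rule 4 [IF flies(k) THEN valid(k)]. New: valid(k).
Closure: {active(k), approved(k), blue(k), closed(k), cold(k), flies(k), mammal(k), signed(k), stale(k), valid(k), wooden(k)} — 11 facts.

11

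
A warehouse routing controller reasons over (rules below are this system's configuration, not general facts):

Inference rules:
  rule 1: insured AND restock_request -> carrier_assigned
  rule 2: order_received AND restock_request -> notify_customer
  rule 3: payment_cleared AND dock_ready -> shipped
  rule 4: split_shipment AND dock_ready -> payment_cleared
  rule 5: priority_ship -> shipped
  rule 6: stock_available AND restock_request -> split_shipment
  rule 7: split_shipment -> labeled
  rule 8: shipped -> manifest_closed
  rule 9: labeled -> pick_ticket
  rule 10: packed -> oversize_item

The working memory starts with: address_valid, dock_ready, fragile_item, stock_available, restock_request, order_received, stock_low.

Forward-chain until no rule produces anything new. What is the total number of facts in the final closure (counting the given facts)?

Round 1 — rule 2, rule 6, derive notify_customer, split_shipment.
Round 2 — rule 4, rule 7, derive payment_cleared, labeled.
Round 3 — rule 3, rule 9, derive shipped, pick_ticket.
Round 4 — rule 8, derive manifest_closed.
Closure: {address_valid, dock_ready, fragile_item, labeled, manifest_closed, notify_customer, order_received, payment_cleared, pick_ticket, restock_request, shipped, split_shipment, stock_available, stock_low} — 14 facts.

14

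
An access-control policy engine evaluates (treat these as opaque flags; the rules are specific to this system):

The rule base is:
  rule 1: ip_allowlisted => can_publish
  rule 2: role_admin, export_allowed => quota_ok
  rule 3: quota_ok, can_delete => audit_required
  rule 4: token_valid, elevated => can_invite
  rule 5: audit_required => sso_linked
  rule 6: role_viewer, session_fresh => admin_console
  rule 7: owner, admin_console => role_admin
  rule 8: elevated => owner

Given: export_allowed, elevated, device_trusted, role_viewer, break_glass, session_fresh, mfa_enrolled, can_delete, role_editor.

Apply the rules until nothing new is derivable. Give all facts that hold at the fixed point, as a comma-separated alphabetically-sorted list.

Round 1: rule 6 [role_viewer, session_fresh => admin_console]; rule 8 [elevated => owner]. Adds admin_console, owner.
Round 2: rule 7 [owner, admin_console => role_admin]. Adds role_admin.
Round 3: rule 2 [role_admin, export_allowed => quota_ok]. Adds quota_ok.
Round 4: rule 3 [quota_ok, can_delete => audit_required]. Adds audit_required.
Round 5: rule 5 [audit_required => sso_linked]. Adds sso_linked.

admin_console, audit_required, break_glass, can_delete, device_trusted, elevated, export_allowed, mfa_enrolled, owner, quota_ok, role_admin, role_editor, role_viewer, session_fresh, sso_linked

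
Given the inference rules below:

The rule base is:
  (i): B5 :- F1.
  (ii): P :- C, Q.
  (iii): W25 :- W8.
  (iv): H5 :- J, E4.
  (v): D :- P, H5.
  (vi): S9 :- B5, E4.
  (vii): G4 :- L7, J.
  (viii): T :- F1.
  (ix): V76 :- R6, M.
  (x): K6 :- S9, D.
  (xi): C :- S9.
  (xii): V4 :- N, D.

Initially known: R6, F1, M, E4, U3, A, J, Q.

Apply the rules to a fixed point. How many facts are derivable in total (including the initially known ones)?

17

Round 1: (i) [B5 :- F1.]; (iv) [H5 :- J, E4.]; (viii) [T :- F1.]; (ix) [V76 :- R6, M.]. Adds B5, H5, T, V76.
Round 2: (vi) [S9 :- B5, E4.]. Adds S9.
Round 3: (xi) [C :- S9.]. Adds C.
Round 4: (ii) [P :- C, Q.]. Adds P.
Round 5: (v) [D :- P, H5.]. Adds D.
Round 6: (x) [K6 :- S9, D.]. Adds K6.
Closure: {A, B5, C, D, E4, F1, H5, J, K6, M, P, Q, R6, S9, T, U3, V76} — 17 facts.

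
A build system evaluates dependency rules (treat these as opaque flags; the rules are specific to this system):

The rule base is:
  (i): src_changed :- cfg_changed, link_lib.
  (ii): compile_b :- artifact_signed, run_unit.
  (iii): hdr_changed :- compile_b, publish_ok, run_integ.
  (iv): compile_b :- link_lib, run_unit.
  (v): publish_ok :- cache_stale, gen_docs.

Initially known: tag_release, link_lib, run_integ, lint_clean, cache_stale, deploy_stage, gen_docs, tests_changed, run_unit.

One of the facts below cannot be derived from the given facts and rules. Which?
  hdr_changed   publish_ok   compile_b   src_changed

Round 1 — (iv), (v), derive compile_b, publish_ok.
Round 2 — (iii), derive hdr_changed.
Derived: compile_b (round 1), hdr_changed (round 2), publish_ok (round 1). src_changed never appears in any round.

src_changed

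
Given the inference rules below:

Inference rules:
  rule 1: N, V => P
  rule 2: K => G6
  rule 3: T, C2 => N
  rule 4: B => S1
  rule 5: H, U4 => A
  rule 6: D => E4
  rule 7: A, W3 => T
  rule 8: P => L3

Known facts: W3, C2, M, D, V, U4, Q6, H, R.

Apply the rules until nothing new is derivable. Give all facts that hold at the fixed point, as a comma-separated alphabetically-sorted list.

A, C2, D, E4, H, L3, M, N, P, Q6, R, T, U4, V, W3

Round 1 fires rule 5, rule 6, giving A, E4.
Round 2 fires rule 7, giving T.
Round 3 fires rule 3, giving N.
Round 4 fires rule 1, giving P.
Round 5 fires rule 8, giving L3.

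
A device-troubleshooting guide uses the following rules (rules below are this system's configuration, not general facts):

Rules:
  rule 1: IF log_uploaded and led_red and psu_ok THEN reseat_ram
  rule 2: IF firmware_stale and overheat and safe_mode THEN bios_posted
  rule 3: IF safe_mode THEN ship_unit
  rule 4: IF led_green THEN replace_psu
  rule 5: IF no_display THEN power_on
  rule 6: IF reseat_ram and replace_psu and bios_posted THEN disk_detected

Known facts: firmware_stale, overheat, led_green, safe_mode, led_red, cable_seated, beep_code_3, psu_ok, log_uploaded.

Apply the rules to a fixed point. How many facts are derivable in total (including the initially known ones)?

Round 1: rule 1 [IF log_uploaded and led_red and psu_ok THEN reseat_ram]; rule 2 [IF firmware_stale and overheat and safe_mode THEN bios_posted]; rule 3 [IF safe_mode THEN ship_unit]; rule 4 [IF led_green THEN replace_psu]. Adds reseat_ram, bios_posted, ship_unit, replace_psu.
Round 2: rule 6 [IF reseat_ram and replace_psu and bios_posted THEN disk_detected]. Adds disk_detected.
Closure: {beep_code_3, bios_posted, cable_seated, disk_detected, firmware_stale, led_green, led_red, log_uploaded, overheat, psu_ok, replace_psu, reseat_ram, safe_mode, ship_unit} — 14 facts.

14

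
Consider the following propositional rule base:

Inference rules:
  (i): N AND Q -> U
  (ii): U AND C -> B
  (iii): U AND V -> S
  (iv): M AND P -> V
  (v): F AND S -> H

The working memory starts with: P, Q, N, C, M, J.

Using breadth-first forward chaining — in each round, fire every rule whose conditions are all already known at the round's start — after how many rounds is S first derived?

Round 1: (i) [N AND Q -> U]; (iv) [M AND P -> V]. New: U, V.
Round 2: (ii) [U AND C -> B]; (iii) [U AND V -> S]. New: B, S.
S first appears in round 2.

2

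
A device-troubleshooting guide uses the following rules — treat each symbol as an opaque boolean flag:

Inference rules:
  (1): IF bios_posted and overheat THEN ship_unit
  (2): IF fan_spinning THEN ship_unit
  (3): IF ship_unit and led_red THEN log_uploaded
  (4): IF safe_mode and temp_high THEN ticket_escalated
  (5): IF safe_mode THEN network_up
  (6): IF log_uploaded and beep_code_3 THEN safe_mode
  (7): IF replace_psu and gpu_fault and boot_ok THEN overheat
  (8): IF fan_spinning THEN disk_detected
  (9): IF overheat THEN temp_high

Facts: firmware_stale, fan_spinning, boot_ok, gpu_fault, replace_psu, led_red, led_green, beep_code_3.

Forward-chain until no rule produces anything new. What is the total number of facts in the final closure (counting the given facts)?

16

[1] (2) [IF fan_spinning THEN ship_unit]; (7) [IF replace_psu and gpu_fault and boot_ok THEN overheat]; (8) [IF fan_spinning THEN disk_detected]. ⇒ new: ship_unit, overheat, disk_detected.
[2] (3) [IF ship_unit and led_red THEN log_uploaded]; (9) [IF overheat THEN temp_high]. ⇒ new: log_uploaded, temp_high.
[3] (6) [IF log_uploaded and beep_code_3 THEN safe_mode]. ⇒ new: safe_mode.
[4] (4) [IF safe_mode and temp_high THEN ticket_escalated]; (5) [IF safe_mode THEN network_up]. ⇒ new: ticket_escalated, network_up.
Closure: {beep_code_3, boot_ok, disk_detected, fan_spinning, firmware_stale, gpu_fault, led_green, led_red, log_uploaded, network_up, overheat, replace_psu, safe_mode, ship_unit, temp_high, ticket_escalated} — 16 facts.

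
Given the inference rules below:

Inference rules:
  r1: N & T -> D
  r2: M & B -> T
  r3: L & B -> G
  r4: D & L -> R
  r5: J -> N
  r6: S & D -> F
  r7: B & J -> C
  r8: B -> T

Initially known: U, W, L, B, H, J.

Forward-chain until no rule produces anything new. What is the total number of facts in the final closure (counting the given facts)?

12

Round 1 fires r3, r5, r7, r8, giving G, N, C, T.
Round 2 fires r1, giving D.
Round 3 fires r4, giving R.
Closure: {B, C, D, G, H, J, L, N, R, T, U, W} — 12 facts.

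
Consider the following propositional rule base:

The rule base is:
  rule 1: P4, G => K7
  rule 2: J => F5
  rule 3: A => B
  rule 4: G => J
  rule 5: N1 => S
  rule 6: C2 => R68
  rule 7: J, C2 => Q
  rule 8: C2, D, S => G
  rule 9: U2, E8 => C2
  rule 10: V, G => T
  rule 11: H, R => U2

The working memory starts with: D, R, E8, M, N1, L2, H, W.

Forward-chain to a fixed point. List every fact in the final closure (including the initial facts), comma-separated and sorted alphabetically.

[1] rule 5 [N1 => S]; rule 11 [H, R => U2]. ⇒ new: S, U2.
[2] rule 9 [U2, E8 => C2]. ⇒ new: C2.
[3] rule 6 [C2 => R68]; rule 8 [C2, D, S => G]. ⇒ new: R68, G.
[4] rule 4 [G => J]. ⇒ new: J.
[5] rule 2 [J => F5]; rule 7 [J, C2 => Q]. ⇒ new: F5, Q.

C2, D, E8, F5, G, H, J, L2, M, N1, Q, R, R68, S, U2, W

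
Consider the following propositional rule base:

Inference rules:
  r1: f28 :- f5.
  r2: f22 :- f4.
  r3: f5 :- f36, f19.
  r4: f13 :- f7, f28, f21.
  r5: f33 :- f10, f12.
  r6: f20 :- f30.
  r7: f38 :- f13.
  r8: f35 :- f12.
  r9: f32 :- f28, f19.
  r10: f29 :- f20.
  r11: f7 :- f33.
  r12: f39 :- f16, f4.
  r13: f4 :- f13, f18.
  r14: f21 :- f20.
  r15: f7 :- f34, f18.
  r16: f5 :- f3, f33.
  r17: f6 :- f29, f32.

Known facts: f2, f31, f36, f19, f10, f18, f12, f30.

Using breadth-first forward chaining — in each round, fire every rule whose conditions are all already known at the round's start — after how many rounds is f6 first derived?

Round 1 — r3, r5, r6, r8, derive f5, f33, f20, f35.
Round 2 — r1, r10, r11, r14, derive f28, f29, f7, f21.
Round 3 — r4, r9, derive f13, f32.
Round 4 — r7, r13, r17, derive f38, f4, f6.
f6 first appears in round 4.

4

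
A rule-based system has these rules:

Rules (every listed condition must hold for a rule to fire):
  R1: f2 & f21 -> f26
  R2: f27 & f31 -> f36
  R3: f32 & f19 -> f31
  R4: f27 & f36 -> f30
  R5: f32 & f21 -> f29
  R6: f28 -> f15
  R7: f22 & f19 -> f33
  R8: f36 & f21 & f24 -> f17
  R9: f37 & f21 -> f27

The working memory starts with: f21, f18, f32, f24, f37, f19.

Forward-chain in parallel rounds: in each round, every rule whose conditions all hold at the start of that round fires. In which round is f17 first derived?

Round 1: R3 [f32 & f19 -> f31]; R5 [f32 & f21 -> f29]; R9 [f37 & f21 -> f27]. Adds f31, f29, f27.
Round 2: R2 [f27 & f31 -> f36]. Adds f36.
Round 3: R4 [f27 & f36 -> f30]; R8 [f36 & f21 & f24 -> f17]. Adds f30, f17.
f17 first appears in round 3.

3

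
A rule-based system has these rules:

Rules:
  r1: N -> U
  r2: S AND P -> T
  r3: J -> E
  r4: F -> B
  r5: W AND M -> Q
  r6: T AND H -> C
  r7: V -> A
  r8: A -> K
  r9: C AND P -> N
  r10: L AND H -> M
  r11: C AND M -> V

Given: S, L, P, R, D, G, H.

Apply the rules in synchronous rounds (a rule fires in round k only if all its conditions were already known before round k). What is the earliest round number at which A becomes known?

4

Round 1: r2 [S AND P -> T]; r10 [L AND H -> M]. New: T, M.
Round 2: r6 [T AND H -> C]. New: C.
Round 3: r9 [C AND P -> N]; r11 [C AND M -> V]. New: N, V.
Round 4: r1 [N -> U]; r7 [V -> A]. New: U, A.
A first appears in round 4.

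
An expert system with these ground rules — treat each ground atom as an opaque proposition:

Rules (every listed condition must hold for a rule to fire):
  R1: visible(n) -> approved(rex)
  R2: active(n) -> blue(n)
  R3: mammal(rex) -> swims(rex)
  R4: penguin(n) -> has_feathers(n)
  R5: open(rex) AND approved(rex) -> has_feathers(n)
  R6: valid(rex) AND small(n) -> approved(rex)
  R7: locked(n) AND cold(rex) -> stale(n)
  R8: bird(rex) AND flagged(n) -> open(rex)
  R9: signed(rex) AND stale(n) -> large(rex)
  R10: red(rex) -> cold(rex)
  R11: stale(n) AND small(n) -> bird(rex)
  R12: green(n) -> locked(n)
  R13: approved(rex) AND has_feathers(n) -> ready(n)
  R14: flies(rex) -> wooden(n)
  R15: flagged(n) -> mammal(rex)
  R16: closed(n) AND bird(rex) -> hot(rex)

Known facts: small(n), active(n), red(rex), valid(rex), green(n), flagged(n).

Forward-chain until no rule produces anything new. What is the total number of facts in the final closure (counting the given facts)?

17

[1] R2 [active(n) -> blue(n)]; R6 [valid(rex) AND small(n) -> approved(rex)]; R10 [red(rex) -> cold(rex)]; R12 [green(n) -> locked(n)]; R15 [flagged(n) -> mammal(rex)]. ⇒ new: blue(n), approved(rex), cold(rex), locked(n), mammal(rex).
[2] R3 [mammal(rex) -> swims(rex)]; R7 [locked(n) AND cold(rex) -> stale(n)]. ⇒ new: swims(rex), stale(n).
[3] R11 [stale(n) AND small(n) -> bird(rex)]. ⇒ new: bird(rex).
[4] R8 [bird(rex) AND flagged(n) -> open(rex)]. ⇒ new: open(rex).
[5] R5 [open(rex) AND approved(rex) -> has_feathers(n)]. ⇒ new: has_feathers(n).
[6] R13 [approved(rex) AND has_feathers(n) -> ready(n)]. ⇒ new: ready(n).
Closure: {active(n), approved(rex), bird(rex), blue(n), cold(rex), flagged(n), green(n), has_feathers(n), locked(n), mammal(rex), open(rex), ready(n), red(rex), small(n), stale(n), swims(rex), valid(rex)} — 17 facts.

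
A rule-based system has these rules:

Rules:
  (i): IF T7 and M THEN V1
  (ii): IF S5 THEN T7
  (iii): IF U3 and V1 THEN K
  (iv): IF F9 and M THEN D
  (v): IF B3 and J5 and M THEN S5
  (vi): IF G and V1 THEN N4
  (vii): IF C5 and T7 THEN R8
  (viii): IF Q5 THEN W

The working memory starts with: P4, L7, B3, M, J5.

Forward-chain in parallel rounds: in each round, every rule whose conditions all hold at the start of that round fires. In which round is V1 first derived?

[1] (v) [IF B3 and J5 and M THEN S5]. ⇒ new: S5.
[2] (ii) [IF S5 THEN T7]. ⇒ new: T7.
[3] (i) [IF T7 and M THEN V1]. ⇒ new: V1.
V1 first appears in round 3.

3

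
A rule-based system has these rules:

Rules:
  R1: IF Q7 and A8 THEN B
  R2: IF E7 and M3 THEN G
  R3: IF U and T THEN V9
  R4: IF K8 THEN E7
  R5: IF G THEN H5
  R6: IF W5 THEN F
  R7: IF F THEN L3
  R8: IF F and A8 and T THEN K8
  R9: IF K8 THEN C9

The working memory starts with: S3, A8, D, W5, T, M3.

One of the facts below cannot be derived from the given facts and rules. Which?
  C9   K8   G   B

Round 1 fires R6, giving F.
Round 2 fires R7, R8, giving L3, K8.
Round 3 fires R4, R9, giving E7, C9.
Round 4 fires R2, giving G.
Round 5 fires R5, giving H5.
Derived: G (round 4), C9 (round 3), K8 (round 2). B never appears in any round.

B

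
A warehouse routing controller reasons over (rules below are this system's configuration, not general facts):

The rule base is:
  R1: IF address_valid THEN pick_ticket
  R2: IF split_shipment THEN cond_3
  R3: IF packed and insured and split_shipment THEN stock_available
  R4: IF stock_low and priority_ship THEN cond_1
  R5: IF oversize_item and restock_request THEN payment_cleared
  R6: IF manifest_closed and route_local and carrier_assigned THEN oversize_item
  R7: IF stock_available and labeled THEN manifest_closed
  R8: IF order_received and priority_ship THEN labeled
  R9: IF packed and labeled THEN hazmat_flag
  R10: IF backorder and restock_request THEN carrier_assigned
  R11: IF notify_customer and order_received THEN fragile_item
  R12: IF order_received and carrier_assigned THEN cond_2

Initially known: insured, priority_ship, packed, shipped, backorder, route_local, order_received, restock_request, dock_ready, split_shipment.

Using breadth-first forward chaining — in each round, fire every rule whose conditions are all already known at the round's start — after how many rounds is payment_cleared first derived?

4

Round 1: R2 [IF split_shipment THEN cond_3]; R3 [IF packed and insured and split_shipment THEN stock_available]; R8 [IF order_received and priority_ship THEN labeled]; R10 [IF backorder and restock_request THEN carrier_assigned]. Adds cond_3, stock_available, labeled, carrier_assigned.
Round 2: R7 [IF stock_available and labeled THEN manifest_closed]; R9 [IF packed and labeled THEN hazmat_flag]; R12 [IF order_received and carrier_assigned THEN cond_2]. Adds manifest_closed, hazmat_flag, cond_2.
Round 3: R6 [IF manifest_closed and route_local and carrier_assigned THEN oversize_item]. Adds oversize_item.
Round 4: R5 [IF oversize_item and restock_request THEN payment_cleared]. Adds payment_cleared.
payment_cleared first appears in round 4.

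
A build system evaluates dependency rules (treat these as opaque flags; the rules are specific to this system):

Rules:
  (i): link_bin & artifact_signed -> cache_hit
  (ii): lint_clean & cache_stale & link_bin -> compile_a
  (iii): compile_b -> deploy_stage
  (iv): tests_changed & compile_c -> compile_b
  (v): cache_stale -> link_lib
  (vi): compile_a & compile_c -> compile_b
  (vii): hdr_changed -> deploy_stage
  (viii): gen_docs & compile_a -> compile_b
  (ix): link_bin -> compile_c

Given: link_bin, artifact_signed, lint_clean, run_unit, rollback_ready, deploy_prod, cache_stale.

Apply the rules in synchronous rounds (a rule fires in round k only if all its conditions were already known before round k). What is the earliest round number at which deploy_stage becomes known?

Round 1: (i) [link_bin & artifact_signed -> cache_hit]; (ii) [lint_clean & cache_stale & link_bin -> compile_a]; (v) [cache_stale -> link_lib]; (ix) [link_bin -> compile_c]. Adds cache_hit, compile_a, link_lib, compile_c.
Round 2: (vi) [compile_a & compile_c -> compile_b]. Adds compile_b.
Round 3: (iii) [compile_b -> deploy_stage]. Adds deploy_stage.
deploy_stage first appears in round 3.

3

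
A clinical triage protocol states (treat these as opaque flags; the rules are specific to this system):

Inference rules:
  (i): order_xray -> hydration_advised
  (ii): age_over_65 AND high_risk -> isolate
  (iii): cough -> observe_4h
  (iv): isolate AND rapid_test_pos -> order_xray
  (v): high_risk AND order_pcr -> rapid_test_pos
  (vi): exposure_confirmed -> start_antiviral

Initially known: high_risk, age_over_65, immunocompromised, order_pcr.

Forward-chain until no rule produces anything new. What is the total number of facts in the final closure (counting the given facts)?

8

[1] (ii) [age_over_65 AND high_risk -> isolate]; (v) [high_risk AND order_pcr -> rapid_test_pos]. ⇒ new: isolate, rapid_test_pos.
[2] (iv) [isolate AND rapid_test_pos -> order_xray]. ⇒ new: order_xray.
[3] (i) [order_xray -> hydration_advised]. ⇒ new: hydration_advised.
Closure: {age_over_65, high_risk, hydration_advised, immunocompromised, isolate, order_pcr, order_xray, rapid_test_pos} — 8 facts.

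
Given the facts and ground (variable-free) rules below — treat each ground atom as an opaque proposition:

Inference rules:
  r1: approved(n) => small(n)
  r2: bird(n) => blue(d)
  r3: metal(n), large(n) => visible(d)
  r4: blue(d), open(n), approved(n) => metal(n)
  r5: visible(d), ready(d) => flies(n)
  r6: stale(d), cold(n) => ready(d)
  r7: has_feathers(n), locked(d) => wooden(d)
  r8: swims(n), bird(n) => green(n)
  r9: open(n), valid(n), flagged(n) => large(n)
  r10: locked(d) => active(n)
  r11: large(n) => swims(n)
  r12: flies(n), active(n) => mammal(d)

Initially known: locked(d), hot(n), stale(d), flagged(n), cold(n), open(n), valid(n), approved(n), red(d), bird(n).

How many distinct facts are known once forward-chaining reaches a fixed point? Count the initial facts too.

[1] r1 [approved(n) => small(n)]; r2 [bird(n) => blue(d)]; r6 [stale(d), cold(n) => ready(d)]; r9 [open(n), valid(n), flagged(n) => large(n)]; r10 [locked(d) => active(n)]. ⇒ new: small(n), blue(d), ready(d), large(n), active(n).
[2] r4 [blue(d), open(n), approved(n) => metal(n)]; r11 [large(n) => swims(n)]. ⇒ new: metal(n), swims(n).
[3] r3 [metal(n), large(n) => visible(d)]; r8 [swims(n), bird(n) => green(n)]. ⇒ new: visible(d), green(n).
[4] r5 [visible(d), ready(d) => flies(n)]. ⇒ new: flies(n).
[5] r12 [flies(n), active(n) => mammal(d)]. ⇒ new: mammal(d).
Closure: {active(n), approved(n), bird(n), blue(d), cold(n), flagged(n), flies(n), green(n), hot(n), large(n), locked(d), mammal(d), metal(n), open(n), ready(d), red(d), small(n), stale(d), swims(n), valid(n), visible(d)} — 21 facts.

21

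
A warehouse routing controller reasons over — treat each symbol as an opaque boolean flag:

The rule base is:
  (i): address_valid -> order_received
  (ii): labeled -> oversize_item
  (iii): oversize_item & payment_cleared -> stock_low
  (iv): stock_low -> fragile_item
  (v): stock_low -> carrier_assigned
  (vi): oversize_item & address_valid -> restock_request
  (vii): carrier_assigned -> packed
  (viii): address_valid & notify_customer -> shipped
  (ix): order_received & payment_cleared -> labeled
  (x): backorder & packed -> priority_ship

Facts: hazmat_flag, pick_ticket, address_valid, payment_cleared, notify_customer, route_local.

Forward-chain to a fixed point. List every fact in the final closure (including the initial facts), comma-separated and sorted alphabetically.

address_valid, carrier_assigned, fragile_item, hazmat_flag, labeled, notify_customer, order_received, oversize_item, packed, payment_cleared, pick_ticket, restock_request, route_local, shipped, stock_low

Round 1 — (i), (viii), derive order_received, shipped.
Round 2 — (ix), derive labeled.
Round 3 — (ii), derive oversize_item.
Round 4 — (iii), (vi), derive stock_low, restock_request.
Round 5 — (iv), (v), derive fragile_item, carrier_assigned.
Round 6 — (vii), derive packed.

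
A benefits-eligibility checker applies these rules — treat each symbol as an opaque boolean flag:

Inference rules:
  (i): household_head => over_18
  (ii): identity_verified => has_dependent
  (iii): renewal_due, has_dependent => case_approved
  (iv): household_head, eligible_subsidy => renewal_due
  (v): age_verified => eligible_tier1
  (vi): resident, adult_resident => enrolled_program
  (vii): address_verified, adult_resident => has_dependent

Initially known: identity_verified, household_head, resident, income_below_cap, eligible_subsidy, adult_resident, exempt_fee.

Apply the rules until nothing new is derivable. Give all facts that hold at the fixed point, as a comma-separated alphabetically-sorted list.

adult_resident, case_approved, eligible_subsidy, enrolled_program, exempt_fee, has_dependent, household_head, identity_verified, income_below_cap, over_18, renewal_due, resident

Round 1 fires (i), (ii), (iv), (vi), giving over_18, has_dependent, renewal_due, enrolled_program.
Round 2 fires (iii), giving case_approved.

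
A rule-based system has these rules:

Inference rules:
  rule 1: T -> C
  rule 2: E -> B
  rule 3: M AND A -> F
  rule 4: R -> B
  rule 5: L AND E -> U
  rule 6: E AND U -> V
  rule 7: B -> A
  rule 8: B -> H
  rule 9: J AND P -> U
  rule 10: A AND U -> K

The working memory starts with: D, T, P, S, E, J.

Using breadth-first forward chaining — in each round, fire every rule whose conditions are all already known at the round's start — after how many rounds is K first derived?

3

[1] rule 1 [T -> C]; rule 2 [E -> B]; rule 9 [J AND P -> U]. ⇒ new: C, B, U.
[2] rule 6 [E AND U -> V]; rule 7 [B -> A]; rule 8 [B -> H]. ⇒ new: V, A, H.
[3] rule 10 [A AND U -> K]. ⇒ new: K.
K first appears in round 3.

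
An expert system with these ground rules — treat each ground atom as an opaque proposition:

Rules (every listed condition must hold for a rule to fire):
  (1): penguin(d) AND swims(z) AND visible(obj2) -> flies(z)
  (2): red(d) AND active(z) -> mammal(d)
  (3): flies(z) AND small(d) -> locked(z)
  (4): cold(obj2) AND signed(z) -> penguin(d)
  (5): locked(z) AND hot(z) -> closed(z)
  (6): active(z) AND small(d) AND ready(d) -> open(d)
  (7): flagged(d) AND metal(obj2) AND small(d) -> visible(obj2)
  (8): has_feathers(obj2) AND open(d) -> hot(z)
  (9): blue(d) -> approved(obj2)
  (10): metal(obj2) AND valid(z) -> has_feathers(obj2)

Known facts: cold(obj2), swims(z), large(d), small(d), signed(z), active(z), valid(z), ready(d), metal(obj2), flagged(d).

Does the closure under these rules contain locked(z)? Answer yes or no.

yes

Round 1: (4) [cold(obj2) AND signed(z) -> penguin(d)]; (6) [active(z) AND small(d) AND ready(d) -> open(d)]; (7) [flagged(d) AND metal(obj2) AND small(d) -> visible(obj2)]; (10) [metal(obj2) AND valid(z) -> has_feathers(obj2)]. New: penguin(d), open(d), visible(obj2), has_feathers(obj2).
Round 2: (1) [penguin(d) AND swims(z) AND visible(obj2) -> flies(z)]; (8) [has_feathers(obj2) AND open(d) -> hot(z)]. New: flies(z), hot(z).
Round 3: (3) [flies(z) AND small(d) -> locked(z)]. New: locked(z).
Round 4: (5) [locked(z) AND hot(z) -> closed(z)]. New: closed(z).
locked(z) appears in round 3, so it is derivable.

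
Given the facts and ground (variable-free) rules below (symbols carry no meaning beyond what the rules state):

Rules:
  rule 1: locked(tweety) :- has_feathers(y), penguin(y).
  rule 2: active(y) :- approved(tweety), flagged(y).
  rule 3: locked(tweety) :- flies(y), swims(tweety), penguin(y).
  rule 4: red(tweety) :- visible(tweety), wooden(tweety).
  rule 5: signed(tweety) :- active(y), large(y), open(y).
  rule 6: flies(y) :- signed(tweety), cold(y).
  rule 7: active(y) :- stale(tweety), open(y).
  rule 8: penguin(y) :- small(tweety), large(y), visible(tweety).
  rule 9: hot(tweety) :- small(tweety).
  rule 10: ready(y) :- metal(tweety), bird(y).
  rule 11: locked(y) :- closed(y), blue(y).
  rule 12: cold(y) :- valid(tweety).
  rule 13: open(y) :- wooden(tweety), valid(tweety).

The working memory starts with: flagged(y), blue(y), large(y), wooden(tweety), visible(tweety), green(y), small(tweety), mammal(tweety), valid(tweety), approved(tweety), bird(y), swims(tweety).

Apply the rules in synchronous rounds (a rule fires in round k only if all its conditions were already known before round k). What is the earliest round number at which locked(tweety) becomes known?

Round 1 fires rule 2, rule 4, rule 8, rule 9, rule 12, rule 13, giving active(y), red(tweety), penguin(y), hot(tweety), cold(y), open(y).
Round 2 fires rule 5, giving signed(tweety).
Round 3 fires rule 6, giving flies(y).
Round 4 fires rule 3, giving locked(tweety).
locked(tweety) first appears in round 4.

4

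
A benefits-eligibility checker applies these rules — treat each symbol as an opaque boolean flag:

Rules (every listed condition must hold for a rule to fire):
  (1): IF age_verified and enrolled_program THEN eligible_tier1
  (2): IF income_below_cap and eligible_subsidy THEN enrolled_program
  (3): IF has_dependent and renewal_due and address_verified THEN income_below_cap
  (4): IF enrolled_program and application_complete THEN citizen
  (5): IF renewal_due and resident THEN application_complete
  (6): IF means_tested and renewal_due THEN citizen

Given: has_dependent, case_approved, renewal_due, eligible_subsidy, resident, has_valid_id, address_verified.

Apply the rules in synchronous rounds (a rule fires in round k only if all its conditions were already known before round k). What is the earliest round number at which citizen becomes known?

[1] (3) [IF has_dependent and renewal_due and address_verified THEN income_below_cap]; (5) [IF renewal_due and resident THEN application_complete]. ⇒ new: income_below_cap, application_complete.
[2] (2) [IF income_below_cap and eligible_subsidy THEN enrolled_program]. ⇒ new: enrolled_program.
[3] (4) [IF enrolled_program and application_complete THEN citizen]. ⇒ new: citizen.
citizen first appears in round 3.

3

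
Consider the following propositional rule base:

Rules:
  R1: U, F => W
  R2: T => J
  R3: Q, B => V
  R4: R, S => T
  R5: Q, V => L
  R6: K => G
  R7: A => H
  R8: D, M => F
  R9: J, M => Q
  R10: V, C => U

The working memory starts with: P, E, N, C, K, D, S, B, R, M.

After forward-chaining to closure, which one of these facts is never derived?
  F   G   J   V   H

H

Round 1: R4 [R, S => T]; R6 [K => G]; R8 [D, M => F]. New: T, G, F.
Round 2: R2 [T => J]. New: J.
Round 3: R9 [J, M => Q]. New: Q.
Round 4: R3 [Q, B => V]. New: V.
Round 5: R5 [Q, V => L]; R10 [V, C => U]. New: L, U.
Round 6: R1 [U, F => W]. New: W.
Derived: V (round 4), F (round 1), G (round 1), J (round 2). H never appears in any round.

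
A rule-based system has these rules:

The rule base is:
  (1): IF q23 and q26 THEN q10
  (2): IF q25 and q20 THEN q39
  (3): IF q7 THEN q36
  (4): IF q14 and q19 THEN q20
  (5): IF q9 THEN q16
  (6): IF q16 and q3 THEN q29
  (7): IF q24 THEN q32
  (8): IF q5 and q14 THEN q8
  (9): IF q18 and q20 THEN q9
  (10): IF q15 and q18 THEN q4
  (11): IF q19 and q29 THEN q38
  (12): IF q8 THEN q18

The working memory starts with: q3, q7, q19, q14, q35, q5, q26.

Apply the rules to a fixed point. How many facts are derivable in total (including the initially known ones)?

Round 1: (3) [IF q7 THEN q36]; (4) [IF q14 and q19 THEN q20]; (8) [IF q5 and q14 THEN q8]. New: q36, q20, q8.
Round 2: (12) [IF q8 THEN q18]. New: q18.
Round 3: (9) [IF q18 and q20 THEN q9]. New: q9.
Round 4: (5) [IF q9 THEN q16]. New: q16.
Round 5: (6) [IF q16 and q3 THEN q29]. New: q29.
Round 6: (11) [IF q19 and q29 THEN q38]. New: q38.
Closure: {q14, q16, q18, q19, q20, q26, q29, q3, q35, q36, q38, q5, q7, q8, q9} — 15 facts.

15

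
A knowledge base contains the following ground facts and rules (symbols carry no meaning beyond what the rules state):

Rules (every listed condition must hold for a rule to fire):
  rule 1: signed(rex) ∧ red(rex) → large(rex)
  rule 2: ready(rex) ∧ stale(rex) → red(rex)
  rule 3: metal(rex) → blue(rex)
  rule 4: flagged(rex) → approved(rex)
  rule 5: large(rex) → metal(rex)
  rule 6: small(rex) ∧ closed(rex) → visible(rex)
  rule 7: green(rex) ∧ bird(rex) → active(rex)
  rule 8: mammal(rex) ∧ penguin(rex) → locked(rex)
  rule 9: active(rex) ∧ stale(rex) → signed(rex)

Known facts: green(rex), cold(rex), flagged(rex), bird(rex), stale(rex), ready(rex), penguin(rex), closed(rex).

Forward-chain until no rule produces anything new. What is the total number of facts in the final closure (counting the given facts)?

15

[1] rule 2 [ready(rex) ∧ stale(rex) → red(rex)]; rule 4 [flagged(rex) → approved(rex)]; rule 7 [green(rex) ∧ bird(rex) → active(rex)]. ⇒ new: red(rex), approved(rex), active(rex).
[2] rule 9 [active(rex) ∧ stale(rex) → signed(rex)]. ⇒ new: signed(rex).
[3] rule 1 [signed(rex) ∧ red(rex) → large(rex)]. ⇒ new: large(rex).
[4] rule 5 [large(rex) → metal(rex)]. ⇒ new: metal(rex).
[5] rule 3 [metal(rex) → blue(rex)]. ⇒ new: blue(rex).
Closure: {active(rex), approved(rex), bird(rex), blue(rex), closed(rex), cold(rex), flagged(rex), green(rex), large(rex), metal(rex), penguin(rex), ready(rex), red(rex), signed(rex), stale(rex)} — 15 facts.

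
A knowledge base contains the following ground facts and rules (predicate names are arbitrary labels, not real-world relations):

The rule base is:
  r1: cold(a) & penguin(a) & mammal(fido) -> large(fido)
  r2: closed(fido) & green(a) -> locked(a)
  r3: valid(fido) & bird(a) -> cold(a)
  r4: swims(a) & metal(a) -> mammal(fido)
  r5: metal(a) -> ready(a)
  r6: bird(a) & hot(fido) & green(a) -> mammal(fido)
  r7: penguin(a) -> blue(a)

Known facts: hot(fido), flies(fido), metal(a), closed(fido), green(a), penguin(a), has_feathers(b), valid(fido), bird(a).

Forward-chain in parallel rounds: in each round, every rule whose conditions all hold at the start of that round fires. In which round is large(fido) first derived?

2

Round 1 — r2, r3, r5, r6, r7, derive locked(a), cold(a), ready(a), mammal(fido), blue(a).
Round 2 — r1, derive large(fido).
large(fido) first appears in round 2.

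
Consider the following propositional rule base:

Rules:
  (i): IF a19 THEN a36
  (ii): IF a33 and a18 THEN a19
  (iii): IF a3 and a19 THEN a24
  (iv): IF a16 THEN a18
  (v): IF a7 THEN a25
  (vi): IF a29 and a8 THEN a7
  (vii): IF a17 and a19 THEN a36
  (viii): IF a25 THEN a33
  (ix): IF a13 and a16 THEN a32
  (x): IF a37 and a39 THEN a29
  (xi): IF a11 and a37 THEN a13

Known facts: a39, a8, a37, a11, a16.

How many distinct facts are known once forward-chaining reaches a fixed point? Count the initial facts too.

Round 1: (iv) [IF a16 THEN a18]; (x) [IF a37 and a39 THEN a29]; (xi) [IF a11 and a37 THEN a13]. Adds a18, a29, a13.
Round 2: (vi) [IF a29 and a8 THEN a7]; (ix) [IF a13 and a16 THEN a32]. Adds a7, a32.
Round 3: (v) [IF a7 THEN a25]. Adds a25.
Round 4: (viii) [IF a25 THEN a33]. Adds a33.
Round 5: (ii) [IF a33 and a18 THEN a19]. Adds a19.
Round 6: (i) [IF a19 THEN a36]. Adds a36.
Closure: {a11, a13, a16, a18, a19, a25, a29, a32, a33, a36, a37, a39, a7, a8} — 14 facts.

14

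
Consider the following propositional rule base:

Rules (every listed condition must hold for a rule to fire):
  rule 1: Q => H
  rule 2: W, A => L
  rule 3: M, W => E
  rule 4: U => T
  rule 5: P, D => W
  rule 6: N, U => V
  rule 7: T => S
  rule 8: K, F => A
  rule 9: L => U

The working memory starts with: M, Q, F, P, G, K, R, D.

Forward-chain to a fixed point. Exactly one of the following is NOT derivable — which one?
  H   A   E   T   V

[1] rule 1 [Q => H]; rule 5 [P, D => W]; rule 8 [K, F => A]. ⇒ new: H, W, A.
[2] rule 2 [W, A => L]; rule 3 [M, W => E]. ⇒ new: L, E.
[3] rule 9 [L => U]. ⇒ new: U.
[4] rule 4 [U => T]. ⇒ new: T.
[5] rule 7 [T => S]. ⇒ new: S.
Derived: T (round 4), H (round 1), A (round 1), E (round 2). V never appears in any round.

V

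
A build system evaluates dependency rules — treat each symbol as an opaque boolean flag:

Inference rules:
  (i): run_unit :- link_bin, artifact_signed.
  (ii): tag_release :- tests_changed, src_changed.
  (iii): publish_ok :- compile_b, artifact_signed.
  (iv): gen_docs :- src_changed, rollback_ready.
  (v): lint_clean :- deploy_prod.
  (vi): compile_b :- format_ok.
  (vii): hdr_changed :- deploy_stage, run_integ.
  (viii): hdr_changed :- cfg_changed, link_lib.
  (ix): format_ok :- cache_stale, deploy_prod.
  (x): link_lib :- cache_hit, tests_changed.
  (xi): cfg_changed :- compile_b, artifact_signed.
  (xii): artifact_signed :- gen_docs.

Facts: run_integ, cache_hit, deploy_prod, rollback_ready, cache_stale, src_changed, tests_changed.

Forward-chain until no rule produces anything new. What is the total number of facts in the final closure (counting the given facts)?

Round 1 fires (ii), (iv), (v), (ix), (x), giving tag_release, gen_docs, lint_clean, format_ok, link_lib.
Round 2 fires (vi), (xii), giving compile_b, artifact_signed.
Round 3 fires (iii), (xi), giving publish_ok, cfg_changed.
Round 4 fires (viii), giving hdr_changed.
Closure: {artifact_signed, cache_hit, cache_stale, cfg_changed, compile_b, deploy_prod, format_ok, gen_docs, hdr_changed, link_lib, lint_clean, publish_ok, rollback_ready, run_integ, src_changed, tag_release, tests_changed} — 17 facts.

17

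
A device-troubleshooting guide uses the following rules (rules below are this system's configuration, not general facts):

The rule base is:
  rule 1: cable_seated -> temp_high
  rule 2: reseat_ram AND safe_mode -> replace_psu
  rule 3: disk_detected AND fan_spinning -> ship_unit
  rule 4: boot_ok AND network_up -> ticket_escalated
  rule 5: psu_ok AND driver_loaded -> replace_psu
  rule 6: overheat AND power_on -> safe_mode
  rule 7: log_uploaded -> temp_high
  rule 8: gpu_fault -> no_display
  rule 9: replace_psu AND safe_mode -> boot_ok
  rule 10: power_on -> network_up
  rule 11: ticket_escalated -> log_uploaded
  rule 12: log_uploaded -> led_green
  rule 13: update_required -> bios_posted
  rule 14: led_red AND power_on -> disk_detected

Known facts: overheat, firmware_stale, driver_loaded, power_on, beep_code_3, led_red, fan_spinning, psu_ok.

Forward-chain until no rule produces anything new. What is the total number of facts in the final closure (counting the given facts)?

18

Round 1: rule 5 [psu_ok AND driver_loaded -> replace_psu]; rule 6 [overheat AND power_on -> safe_mode]; rule 10 [power_on -> network_up]; rule 14 [led_red AND power_on -> disk_detected]. Adds replace_psu, safe_mode, network_up, disk_detected.
Round 2: rule 3 [disk_detected AND fan_spinning -> ship_unit]; rule 9 [replace_psu AND safe_mode -> boot_ok]. Adds ship_unit, boot_ok.
Round 3: rule 4 [boot_ok AND network_up -> ticket_escalated]. Adds ticket_escalated.
Round 4: rule 11 [ticket_escalated -> log_uploaded]. Adds log_uploaded.
Round 5: rule 7 [log_uploaded -> temp_high]; rule 12 [log_uploaded -> led_green]. Adds temp_high, led_green.
Closure: {beep_code_3, boot_ok, disk_detected, driver_loaded, fan_spinning, firmware_stale, led_green, led_red, log_uploaded, network_up, overheat, power_on, psu_ok, replace_psu, safe_mode, ship_unit, temp_high, ticket_escalated} — 18 facts.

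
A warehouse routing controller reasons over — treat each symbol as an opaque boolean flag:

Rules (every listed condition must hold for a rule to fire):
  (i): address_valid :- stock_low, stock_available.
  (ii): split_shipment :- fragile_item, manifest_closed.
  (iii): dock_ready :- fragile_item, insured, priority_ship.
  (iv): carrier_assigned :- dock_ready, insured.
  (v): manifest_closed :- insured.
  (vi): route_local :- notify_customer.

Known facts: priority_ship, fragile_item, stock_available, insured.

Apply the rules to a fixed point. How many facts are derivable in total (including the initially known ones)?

Round 1: (iii) [dock_ready :- fragile_item, insured, priority_ship.]; (v) [manifest_closed :- insured.]. Adds dock_ready, manifest_closed.
Round 2: (ii) [split_shipment :- fragile_item, manifest_closed.]; (iv) [carrier_assigned :- dock_ready, insured.]. Adds split_shipment, carrier_assigned.
Closure: {carrier_assigned, dock_ready, fragile_item, insured, manifest_closed, priority_ship, split_shipment, stock_available} — 8 facts.

8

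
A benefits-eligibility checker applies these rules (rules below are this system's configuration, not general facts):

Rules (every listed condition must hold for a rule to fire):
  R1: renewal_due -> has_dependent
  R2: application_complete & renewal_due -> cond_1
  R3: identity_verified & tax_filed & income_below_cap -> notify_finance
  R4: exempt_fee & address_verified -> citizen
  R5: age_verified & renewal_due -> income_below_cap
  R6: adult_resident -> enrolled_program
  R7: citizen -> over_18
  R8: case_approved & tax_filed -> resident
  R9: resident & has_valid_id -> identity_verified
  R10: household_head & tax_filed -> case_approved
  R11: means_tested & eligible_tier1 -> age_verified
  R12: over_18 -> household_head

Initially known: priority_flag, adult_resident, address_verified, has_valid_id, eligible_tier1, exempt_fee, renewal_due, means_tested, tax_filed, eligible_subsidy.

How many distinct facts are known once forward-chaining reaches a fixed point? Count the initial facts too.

Round 1: R1 [renewal_due -> has_dependent]; R4 [exempt_fee & address_verified -> citizen]; R6 [adult_resident -> enrolled_program]; R11 [means_tested & eligible_tier1 -> age_verified]. New: has_dependent, citizen, enrolled_program, age_verified.
Round 2: R5 [age_verified & renewal_due -> income_below_cap]; R7 [citizen -> over_18]. New: income_below_cap, over_18.
Round 3: R12 [over_18 -> household_head]. New: household_head.
Round 4: R10 [household_head & tax_filed -> case_approved]. New: case_approved.
Round 5: R8 [case_approved & tax_filed -> resident]. New: resident.
Round 6: R9 [resident & has_valid_id -> identity_verified]. New: identity_verified.
Round 7: R3 [identity_verified & tax_filed & income_below_cap -> notify_finance]. New: notify_finance.
Closure: {address_verified, adult_resident, age_verified, case_approved, citizen, eligible_subsidy, eligible_tier1, enrolled_program, exempt_fee, has_dependent, has_valid_id, household_head, identity_verified, income_below_cap, means_tested, notify_finance, over_18, priority_flag, renewal_due, resident, tax_filed} — 21 facts.

21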